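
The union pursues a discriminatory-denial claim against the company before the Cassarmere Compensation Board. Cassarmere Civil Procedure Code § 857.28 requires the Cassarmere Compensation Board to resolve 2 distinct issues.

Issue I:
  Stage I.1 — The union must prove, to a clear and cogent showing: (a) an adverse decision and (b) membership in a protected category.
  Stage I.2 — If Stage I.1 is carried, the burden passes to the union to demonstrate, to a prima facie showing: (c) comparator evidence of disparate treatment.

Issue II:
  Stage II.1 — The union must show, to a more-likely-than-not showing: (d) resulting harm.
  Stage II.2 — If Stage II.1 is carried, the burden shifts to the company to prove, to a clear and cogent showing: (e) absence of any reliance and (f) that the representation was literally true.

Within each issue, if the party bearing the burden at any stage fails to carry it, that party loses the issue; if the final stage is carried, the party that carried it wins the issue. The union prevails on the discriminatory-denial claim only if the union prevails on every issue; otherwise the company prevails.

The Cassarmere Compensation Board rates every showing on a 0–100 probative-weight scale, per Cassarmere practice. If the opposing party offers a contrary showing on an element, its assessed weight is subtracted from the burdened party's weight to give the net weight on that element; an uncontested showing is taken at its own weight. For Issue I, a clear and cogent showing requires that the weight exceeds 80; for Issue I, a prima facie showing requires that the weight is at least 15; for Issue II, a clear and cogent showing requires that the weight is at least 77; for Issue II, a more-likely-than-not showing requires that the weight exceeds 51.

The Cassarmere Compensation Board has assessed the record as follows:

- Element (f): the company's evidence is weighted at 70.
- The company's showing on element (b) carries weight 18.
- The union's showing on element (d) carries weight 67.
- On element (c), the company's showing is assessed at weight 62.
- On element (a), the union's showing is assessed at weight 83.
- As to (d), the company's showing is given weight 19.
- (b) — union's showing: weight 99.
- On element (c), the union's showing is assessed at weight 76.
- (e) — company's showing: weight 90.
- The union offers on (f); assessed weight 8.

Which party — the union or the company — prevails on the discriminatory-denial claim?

company

— Issue I —
Stage I.1 — burden on union; standard: a clear and cogent showing (weight exceeds 80).
    (a): 83 > 80 [met]
    (b): 99 − 18 = 81 > 80 [met]
  All elements met. The union retains the burden for Stage I.2.
Stage I.2 — burden on union; standard: a prima facie showing (weight is at least 15).
    (c): 76 − 62 = 14 < 15 [not met]
  The union does not carry Stage I.2.
So the company prevails on this issue.
— Issue II —
Stage II.1 (union, a more-likely-than-not showing, weight exceeds 51): (d) net 67−19=48 ≤ 51 — fails.
  Stage II.1 not carried; the union fails its burden.
The analysis ends at Stage II.1; the company prevails on this issue.
Per-issue: Issue I → company; Issue II → company. The union must prevail on every issue; overall, the company prevails.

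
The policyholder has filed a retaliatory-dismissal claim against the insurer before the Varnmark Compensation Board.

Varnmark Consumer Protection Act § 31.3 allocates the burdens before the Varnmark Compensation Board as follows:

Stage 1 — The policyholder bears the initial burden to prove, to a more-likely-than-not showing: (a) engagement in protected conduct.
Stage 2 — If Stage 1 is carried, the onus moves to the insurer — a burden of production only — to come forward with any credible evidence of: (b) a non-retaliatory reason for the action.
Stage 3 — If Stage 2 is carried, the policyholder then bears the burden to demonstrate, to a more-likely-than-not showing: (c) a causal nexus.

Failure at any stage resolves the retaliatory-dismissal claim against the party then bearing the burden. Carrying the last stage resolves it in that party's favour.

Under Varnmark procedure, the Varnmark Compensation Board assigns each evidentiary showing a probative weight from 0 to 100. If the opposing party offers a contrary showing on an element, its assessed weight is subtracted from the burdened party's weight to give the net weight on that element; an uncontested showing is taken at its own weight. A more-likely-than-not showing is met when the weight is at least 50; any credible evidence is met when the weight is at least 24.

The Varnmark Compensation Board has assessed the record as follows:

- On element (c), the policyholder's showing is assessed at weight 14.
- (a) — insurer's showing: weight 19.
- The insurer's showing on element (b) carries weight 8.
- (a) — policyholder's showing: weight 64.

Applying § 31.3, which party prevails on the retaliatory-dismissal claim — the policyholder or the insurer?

Stage 1 — burden on policyholder; standard: a more-likely-than-not showing (weight is at least 50).
    (a): 64 − 19 = 45 < 50 [not met]
  Stage 1 not carried; the policyholder fails its burden.
The insurer prevails.

insurer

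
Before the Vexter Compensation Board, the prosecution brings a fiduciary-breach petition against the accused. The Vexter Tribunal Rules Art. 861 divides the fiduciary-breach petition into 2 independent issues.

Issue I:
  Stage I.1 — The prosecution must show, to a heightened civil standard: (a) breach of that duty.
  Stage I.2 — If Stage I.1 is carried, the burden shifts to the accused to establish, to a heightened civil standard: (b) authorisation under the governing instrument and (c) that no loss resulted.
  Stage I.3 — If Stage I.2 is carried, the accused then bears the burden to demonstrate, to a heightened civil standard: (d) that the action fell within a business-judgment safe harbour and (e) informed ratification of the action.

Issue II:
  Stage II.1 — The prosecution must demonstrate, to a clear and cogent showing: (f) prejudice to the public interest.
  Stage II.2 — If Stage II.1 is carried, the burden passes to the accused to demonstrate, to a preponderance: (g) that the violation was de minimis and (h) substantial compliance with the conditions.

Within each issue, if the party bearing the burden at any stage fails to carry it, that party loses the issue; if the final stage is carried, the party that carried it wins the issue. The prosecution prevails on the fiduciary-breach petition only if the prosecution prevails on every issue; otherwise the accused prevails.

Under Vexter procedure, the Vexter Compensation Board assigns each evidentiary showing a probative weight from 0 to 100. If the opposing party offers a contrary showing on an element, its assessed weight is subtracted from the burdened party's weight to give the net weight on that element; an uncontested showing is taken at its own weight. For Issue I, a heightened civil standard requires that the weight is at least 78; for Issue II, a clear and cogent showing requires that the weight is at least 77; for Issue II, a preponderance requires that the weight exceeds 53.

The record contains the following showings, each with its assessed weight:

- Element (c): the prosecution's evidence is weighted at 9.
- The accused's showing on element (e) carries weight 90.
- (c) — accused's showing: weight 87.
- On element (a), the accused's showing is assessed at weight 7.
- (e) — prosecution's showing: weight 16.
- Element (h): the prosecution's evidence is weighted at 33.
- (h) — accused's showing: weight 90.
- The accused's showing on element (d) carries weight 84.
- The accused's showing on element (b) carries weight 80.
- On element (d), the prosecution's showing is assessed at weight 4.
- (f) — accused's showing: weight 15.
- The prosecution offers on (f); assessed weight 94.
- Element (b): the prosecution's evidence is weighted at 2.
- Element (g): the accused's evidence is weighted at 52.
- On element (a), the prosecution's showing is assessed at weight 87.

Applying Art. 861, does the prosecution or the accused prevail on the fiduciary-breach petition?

— Issue I —
At Stage I.1 the prosecution must meet a heightened civil standard (weight is at least 78): on (a) the weight is 87 less the opposing 7 gives net 80, which does reach 78, so (a) meets the standard.
  All elements met. The burden passes to the accused.
At Stage I.2 the accused must meet a heightened civil standard (weight is at least 78): on (b) the weight is 80 less the opposing 2 gives net 78, ≥ 78, so (b) meets the standard; on (c) the weight is 87 less the opposing 9 gives net 78, ≥ 78, so (c) meets the standard.
  All elements met. The accused retains the burden for Stage I.3.
At Stage I.3 the accused must meet a heightened civil standard (weight is at least 78): on (d) the weight is 84 less the opposing 4 gives net 80, which does reach 78, so (d) meets the standard; on (e) the weight is 90 less the opposing 16 gives net 74, which does not reach 78, so (e) does not meet the standard.
  The accused does not carry Stage I.3.
The analysis ends at Stage I.3; the prosecution prevails on this issue.
— Issue II —
Stage II.1 — burden on prosecution; standard: a clear and cogent showing (weight is at least 77).
    (f): 94 − 15 = 79 ≥ 77 [met]
  Stage II.1 is satisfied; the onus moves to the accused.
Stage II.2 — burden on accused; standard: a preponderance (weight exceeds 53).
    (g): 52 ≤ 53 [not met]
    (h): 90 − 33 = 57 > 53 [met]
  Stage II.2 not carried; the accused fails its burden.
So the prosecution prevails on this issue.
Per-issue: Issue I → prosecution; Issue II → prosecution. The prosecution must prevail on every issue; overall, the prosecution prevails.

prosecution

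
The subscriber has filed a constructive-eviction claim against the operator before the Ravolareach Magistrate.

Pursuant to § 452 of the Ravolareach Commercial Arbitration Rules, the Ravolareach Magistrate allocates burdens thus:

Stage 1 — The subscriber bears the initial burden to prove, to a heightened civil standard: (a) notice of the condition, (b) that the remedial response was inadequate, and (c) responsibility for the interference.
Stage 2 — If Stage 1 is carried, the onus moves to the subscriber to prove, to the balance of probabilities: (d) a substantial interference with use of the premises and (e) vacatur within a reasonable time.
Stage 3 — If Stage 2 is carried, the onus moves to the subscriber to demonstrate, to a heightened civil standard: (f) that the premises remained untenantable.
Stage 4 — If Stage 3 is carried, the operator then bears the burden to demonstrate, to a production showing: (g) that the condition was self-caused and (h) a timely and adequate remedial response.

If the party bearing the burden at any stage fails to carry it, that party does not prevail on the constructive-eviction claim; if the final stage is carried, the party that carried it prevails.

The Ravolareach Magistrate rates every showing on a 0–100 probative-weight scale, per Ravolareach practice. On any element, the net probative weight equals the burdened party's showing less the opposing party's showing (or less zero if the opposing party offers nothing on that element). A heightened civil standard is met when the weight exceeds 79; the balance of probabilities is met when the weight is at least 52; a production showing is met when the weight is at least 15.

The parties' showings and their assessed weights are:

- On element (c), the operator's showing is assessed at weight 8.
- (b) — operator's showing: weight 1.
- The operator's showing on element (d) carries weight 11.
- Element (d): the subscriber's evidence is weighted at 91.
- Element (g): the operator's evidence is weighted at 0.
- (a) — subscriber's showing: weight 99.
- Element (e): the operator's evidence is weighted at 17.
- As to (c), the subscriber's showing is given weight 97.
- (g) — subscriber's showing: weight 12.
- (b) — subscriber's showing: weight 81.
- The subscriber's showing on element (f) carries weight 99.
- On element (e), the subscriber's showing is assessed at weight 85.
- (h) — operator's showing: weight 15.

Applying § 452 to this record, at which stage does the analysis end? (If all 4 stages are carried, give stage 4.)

Stage 1 — burden on subscriber; standard: a heightened civil standard (weight exceeds 79).
    (a): 99 > 79 [met]
    (b): 81 − 1 = 80 > 79 [met]
    (c): 97 − 8 = 89 > 79 [met]
  Stage 1 is satisfied; the subscriber continues to bear the burden.
Stage 2 — burden on subscriber; standard: the balance of probabilities (weight is at least 52).
    (d): 91 − 11 = 80 ≥ 52 [met]
    (e): 85 − 17 = 68 ≥ 52 [met]
  Stage 2 carried; the burden remains with the subscriber.
Stage 3 — burden on subscriber; standard: a heightened civil standard (weight exceeds 79).
    (f): 99 > 79 [met]
  The subscriber carries Stage 3; the operator now bears the burden.
Stage 4 — burden on operator; standard: a production showing (weight is at least 15).
    (g): 0 − 12 = -12 < 15 [not met]
    (h): 15 ≥ 15 [met]
  Not every element is met, so the operator fails to carry Stage 4.
The analysis ends at Stage 4; the subscriber prevails.

stage 4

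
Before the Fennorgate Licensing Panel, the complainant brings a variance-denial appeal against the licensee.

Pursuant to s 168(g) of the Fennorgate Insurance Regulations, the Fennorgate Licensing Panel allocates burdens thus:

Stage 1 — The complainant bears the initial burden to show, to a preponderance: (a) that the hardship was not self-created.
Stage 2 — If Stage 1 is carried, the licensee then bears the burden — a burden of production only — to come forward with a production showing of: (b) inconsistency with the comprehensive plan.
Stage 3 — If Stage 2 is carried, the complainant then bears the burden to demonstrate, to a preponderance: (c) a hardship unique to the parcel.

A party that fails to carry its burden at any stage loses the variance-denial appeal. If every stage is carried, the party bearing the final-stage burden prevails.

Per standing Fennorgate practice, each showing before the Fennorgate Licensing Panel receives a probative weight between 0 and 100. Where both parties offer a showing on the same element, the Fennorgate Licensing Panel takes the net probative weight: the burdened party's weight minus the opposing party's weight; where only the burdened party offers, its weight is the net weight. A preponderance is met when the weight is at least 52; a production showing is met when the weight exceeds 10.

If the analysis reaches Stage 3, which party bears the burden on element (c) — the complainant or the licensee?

Stage 3's rule assigns the burden to the complainant (to a preponderance).

complainant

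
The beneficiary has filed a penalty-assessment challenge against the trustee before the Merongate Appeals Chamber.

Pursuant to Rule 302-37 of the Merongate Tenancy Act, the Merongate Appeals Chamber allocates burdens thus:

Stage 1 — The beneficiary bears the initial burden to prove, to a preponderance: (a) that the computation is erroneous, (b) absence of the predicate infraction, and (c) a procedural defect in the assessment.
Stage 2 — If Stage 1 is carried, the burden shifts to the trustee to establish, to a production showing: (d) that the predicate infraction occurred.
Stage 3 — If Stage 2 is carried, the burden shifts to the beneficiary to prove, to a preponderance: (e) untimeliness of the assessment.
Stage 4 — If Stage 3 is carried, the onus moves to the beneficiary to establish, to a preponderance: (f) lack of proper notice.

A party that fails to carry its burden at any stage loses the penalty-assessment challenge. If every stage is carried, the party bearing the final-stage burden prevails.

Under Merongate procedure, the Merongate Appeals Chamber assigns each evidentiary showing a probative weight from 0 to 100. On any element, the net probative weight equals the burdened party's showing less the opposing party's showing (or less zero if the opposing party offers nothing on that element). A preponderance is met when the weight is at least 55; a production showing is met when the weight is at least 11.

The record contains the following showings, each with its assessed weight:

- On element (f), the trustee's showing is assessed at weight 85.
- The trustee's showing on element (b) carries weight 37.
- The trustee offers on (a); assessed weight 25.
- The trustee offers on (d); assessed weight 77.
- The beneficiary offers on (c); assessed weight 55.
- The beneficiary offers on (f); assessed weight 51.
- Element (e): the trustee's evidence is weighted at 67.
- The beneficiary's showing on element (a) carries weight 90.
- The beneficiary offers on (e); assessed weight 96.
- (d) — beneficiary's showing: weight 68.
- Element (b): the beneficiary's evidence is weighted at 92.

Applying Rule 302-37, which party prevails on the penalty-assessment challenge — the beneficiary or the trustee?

beneficiary

At Stage 1 the beneficiary must meet a preponderance (weight is at least 55): on (a) the weight is 90 less the opposing 25 gives net 65, ≥ 55, so (a) meets the standard; on (b) the weight is 92 less the opposing 37 gives net 55, ≥ 55, so (b) meets the standard; on (c) the weight is 55, which does reach 55, so (c) meets the standard.
  Stage 1 is satisfied; the onus moves to the trustee.
At Stage 2 the trustee must meet a production showing (weight is at least 11): on (d) the weight is 77 less the opposing 68 gives net 9, which does not reach 11, so (d) does not meet the standard.
  The trustee does not carry Stage 2.
The analysis ends at Stage 2; the beneficiary prevails.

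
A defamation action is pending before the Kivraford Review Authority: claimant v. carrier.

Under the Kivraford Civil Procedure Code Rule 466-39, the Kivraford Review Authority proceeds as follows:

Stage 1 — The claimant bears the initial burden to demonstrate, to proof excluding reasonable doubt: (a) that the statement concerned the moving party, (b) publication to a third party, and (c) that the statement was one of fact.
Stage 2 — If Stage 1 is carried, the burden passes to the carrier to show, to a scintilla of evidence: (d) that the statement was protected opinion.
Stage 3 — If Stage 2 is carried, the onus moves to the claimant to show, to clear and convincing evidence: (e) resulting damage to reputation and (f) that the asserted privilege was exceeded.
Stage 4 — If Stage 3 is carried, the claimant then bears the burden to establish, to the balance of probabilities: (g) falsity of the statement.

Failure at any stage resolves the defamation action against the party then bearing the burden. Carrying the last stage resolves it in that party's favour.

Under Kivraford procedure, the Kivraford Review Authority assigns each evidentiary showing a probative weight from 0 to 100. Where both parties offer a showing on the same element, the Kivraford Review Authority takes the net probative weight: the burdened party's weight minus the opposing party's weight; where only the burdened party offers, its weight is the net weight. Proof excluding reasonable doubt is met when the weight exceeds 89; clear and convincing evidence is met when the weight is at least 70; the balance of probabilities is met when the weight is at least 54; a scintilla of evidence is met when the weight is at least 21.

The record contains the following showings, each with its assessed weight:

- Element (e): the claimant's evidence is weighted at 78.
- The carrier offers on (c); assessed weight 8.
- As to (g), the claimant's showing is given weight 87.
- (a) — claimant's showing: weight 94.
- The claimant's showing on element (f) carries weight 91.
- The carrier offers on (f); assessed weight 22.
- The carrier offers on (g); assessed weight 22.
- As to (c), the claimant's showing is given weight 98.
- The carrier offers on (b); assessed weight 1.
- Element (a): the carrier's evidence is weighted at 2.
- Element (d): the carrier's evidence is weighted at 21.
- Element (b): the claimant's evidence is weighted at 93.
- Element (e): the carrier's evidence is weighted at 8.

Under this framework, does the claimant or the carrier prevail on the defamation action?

carrier

Stage 1 (claimant, proof excluding reasonable doubt, weight exceeds 89): (a) net 94−2=92 > 89 — meets; (b) net 93−1=92 > 89 — meets; (c) net 98−8=90 > 89 — meets.
  The claimant carries Stage 1; the carrier now bears the burden.
Stage 2 (carrier, a scintilla of evidence, weight is at least 21): (d) 21 ≥ 21 — meets.
  All elements met. The burden passes to the claimant.
Stage 3 (claimant, clear and convincing evidence, weight is at least 70): (e) net 78−8=70 ≥ 70 — meets; (f) net 91−22=69 < 70 — fails.
  Not every element is met, so the claimant fails to carry Stage 3.
So the carrier prevails.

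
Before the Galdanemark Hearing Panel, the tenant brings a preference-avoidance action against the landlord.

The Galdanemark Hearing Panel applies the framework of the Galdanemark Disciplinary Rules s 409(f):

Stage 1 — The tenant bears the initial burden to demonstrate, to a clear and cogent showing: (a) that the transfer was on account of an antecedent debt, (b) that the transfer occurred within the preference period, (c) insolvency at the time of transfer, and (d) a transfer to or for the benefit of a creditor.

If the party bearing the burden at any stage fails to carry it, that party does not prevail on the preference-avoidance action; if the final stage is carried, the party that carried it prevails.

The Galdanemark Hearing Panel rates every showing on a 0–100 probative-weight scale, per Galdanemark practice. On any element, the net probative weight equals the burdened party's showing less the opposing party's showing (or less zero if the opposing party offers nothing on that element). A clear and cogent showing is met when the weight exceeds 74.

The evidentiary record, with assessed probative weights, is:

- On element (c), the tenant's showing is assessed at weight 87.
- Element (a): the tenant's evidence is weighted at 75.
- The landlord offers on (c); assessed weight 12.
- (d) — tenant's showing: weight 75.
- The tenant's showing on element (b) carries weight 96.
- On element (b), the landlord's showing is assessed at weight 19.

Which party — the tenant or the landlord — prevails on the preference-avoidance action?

At Stage 1 the tenant must meet a clear and cogent showing (weight exceeds 74): on (a) the weight is 75, > 74, so (a) meets the standard; on (b) the weight is 96 less the opposing 19 gives net 77, which does exceed 74, so (b) meets the standard; on (c) the weight is 87 less the opposing 12 gives net 75, which does exceed 74, so (c) meets the standard; on (d) the weight is 75, > 74, so (d) meets the standard.
  All elements met at the final stage.
Every stage carried; the tenant prevails.

tenant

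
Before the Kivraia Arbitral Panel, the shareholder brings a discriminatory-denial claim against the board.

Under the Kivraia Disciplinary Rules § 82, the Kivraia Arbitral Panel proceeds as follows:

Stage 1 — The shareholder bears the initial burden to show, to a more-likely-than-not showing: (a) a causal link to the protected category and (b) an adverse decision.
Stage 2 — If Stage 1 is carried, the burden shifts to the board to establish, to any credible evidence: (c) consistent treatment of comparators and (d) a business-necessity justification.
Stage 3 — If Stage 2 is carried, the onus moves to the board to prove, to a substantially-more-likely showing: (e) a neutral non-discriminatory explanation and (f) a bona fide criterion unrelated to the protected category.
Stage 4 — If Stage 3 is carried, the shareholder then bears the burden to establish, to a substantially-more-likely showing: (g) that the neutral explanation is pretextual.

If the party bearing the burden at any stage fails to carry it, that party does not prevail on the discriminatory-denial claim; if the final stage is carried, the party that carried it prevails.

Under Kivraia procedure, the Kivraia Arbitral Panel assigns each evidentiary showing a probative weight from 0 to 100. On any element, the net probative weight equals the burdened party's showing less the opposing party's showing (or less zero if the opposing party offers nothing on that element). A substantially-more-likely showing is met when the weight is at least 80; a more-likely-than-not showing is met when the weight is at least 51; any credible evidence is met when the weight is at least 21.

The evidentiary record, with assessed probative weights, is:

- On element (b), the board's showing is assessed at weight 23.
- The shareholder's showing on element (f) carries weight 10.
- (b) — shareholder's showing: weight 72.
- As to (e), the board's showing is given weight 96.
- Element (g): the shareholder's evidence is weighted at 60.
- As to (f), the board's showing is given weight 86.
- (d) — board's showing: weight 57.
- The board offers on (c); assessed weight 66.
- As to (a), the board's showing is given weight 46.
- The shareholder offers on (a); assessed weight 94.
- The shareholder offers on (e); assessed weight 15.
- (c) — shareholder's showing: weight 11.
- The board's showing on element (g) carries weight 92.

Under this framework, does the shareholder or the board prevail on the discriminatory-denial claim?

At Stage 1 the shareholder must meet a more-likely-than-not showing (weight is at least 51): on (a) the weight is 94 less the opposing 46 gives net 48, which does not reach 51, so (a) does not meet the standard; on (b) the weight is 72 less the opposing 23 gives net 49, which does not reach 51, so (b) does not meet the standard.
  The shareholder does not carry Stage 1.
The board prevails.

board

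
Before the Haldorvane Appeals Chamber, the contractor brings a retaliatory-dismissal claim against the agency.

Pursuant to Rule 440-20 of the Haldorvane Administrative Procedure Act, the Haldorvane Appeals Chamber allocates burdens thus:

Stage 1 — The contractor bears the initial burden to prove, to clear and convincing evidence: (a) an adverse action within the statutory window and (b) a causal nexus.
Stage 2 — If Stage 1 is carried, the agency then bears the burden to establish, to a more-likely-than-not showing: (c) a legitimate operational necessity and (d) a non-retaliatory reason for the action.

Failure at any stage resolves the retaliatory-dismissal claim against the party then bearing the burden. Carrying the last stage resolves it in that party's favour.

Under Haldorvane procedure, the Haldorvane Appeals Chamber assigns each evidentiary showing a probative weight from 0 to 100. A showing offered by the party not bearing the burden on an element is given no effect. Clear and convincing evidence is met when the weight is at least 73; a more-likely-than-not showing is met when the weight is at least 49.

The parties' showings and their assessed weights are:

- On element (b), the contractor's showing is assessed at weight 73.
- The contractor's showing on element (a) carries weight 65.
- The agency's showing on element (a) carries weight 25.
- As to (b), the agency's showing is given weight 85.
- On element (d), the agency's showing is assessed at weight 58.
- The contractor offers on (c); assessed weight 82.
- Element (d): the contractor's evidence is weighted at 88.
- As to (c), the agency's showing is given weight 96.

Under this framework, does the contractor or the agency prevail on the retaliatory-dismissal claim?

Stage 1 (contractor, clear and convincing evidence, weight is at least 73): (a) 65 (agency's 25 disregarded) < 73 — fails; (b) 73 (agency's 85 disregarded) ≥ 73 — meets.
  Not every element is met, so the contractor fails to carry Stage 1.
The agency prevails.

agency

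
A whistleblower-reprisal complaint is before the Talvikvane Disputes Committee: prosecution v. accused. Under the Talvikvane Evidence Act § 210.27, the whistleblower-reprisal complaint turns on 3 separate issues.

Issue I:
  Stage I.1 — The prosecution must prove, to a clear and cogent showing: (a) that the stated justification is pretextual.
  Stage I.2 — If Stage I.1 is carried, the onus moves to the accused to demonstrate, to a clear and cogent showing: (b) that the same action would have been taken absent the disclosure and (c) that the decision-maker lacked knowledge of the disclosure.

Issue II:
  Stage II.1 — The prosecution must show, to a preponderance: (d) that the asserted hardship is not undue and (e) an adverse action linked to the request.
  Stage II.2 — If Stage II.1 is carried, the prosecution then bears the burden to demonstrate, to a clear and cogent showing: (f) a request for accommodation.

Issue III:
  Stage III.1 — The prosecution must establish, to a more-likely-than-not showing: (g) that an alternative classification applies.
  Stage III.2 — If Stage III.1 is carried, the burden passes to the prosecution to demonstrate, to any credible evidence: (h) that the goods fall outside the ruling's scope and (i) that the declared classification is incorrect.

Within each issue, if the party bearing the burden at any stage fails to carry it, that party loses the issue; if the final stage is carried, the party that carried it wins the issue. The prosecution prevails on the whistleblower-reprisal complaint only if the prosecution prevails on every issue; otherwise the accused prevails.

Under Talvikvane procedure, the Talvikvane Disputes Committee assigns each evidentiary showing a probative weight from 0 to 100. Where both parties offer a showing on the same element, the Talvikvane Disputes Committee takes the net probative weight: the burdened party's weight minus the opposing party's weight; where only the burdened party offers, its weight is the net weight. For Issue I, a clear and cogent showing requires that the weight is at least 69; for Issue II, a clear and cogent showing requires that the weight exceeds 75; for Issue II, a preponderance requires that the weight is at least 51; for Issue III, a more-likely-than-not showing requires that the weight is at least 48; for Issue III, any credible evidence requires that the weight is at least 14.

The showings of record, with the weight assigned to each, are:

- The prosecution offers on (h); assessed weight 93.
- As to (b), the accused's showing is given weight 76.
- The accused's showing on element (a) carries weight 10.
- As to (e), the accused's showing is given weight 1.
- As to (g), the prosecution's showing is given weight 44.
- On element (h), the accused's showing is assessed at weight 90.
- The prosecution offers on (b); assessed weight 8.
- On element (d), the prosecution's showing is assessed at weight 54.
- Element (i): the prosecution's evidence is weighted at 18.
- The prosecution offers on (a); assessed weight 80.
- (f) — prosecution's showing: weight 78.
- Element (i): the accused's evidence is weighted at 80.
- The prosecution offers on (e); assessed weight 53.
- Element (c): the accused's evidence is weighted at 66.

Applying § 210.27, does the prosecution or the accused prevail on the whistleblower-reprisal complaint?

— Issue I —
At Stage I.1 the prosecution must meet a clear and cogent showing (weight is at least 69): on (a) the weight is 80 less the opposing 10 gives net 70, ≥ 69, so (a) meets the standard.
  Stage I.1 is satisfied; the onus moves to the accused.
At Stage I.2 the accused must meet a clear and cogent showing (weight is at least 69): on (b) the weight is 76 less the opposing 8 gives net 68, which does not reach 69, so (b) does not meet the standard; on (c) the weight is 66, < 69, so (c) does not meet the standard.
  Stage I.2 not carried; the accused fails its burden.
So the prosecution prevails on this issue.
— Issue II —
At Stage II.1 the prosecution must meet a preponderance (weight is at least 51): on (d) the weight is 54, which does reach 51, so (d) meets the standard; on (e) the weight is 53 less the opposing 1 gives net 52, ≥ 51, so (e) meets the standard.
  All elements met. The prosecution retains the burden for Stage II.2.
At Stage II.2 the prosecution must meet a clear and cogent showing (weight exceeds 75): on (f) the weight is 78, > 75, so (f) meets the standard.
  Stage II.2 carried; the final stage is satisfied.
Every stage carried; the prosecution prevails on this issue.
— Issue III —
Stage III.1 (prosecution, a more-likely-than-not showing, weight is at least 48): (g) 44 < 48 — fails.
  Not every element is met, so the prosecution fails to carry Stage III.1.
The analysis ends at Stage III.1; the accused prevails on this issue.
Per-issue: Issue I → prosecution; Issue II → prosecution; Issue III → accused. The prosecution must prevail on every issue; overall, the accused prevails.

accused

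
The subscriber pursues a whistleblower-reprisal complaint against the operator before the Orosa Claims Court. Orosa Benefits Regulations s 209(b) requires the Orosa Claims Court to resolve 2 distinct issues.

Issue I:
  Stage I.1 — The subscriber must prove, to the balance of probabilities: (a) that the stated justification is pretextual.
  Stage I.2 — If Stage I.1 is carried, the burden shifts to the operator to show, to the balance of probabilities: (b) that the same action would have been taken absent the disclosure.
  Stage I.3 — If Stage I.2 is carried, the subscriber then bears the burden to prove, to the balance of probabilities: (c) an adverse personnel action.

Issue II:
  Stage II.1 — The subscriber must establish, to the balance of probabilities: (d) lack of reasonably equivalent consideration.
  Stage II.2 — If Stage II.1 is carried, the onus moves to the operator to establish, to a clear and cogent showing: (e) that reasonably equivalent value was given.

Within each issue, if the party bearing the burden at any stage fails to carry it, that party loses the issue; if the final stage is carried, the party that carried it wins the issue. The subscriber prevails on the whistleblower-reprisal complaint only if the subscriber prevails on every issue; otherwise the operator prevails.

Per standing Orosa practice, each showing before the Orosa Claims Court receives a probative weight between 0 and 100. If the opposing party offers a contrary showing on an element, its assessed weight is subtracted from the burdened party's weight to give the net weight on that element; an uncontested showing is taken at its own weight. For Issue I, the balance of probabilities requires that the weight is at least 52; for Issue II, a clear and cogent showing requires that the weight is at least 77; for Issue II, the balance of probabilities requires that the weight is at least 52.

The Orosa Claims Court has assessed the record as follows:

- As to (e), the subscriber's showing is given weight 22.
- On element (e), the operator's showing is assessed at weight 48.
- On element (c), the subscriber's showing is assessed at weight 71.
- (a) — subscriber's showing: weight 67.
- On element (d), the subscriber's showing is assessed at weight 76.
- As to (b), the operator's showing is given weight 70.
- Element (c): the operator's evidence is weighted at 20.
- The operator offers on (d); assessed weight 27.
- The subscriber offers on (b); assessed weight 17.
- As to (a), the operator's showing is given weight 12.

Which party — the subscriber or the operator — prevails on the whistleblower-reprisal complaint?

— Issue I —
At Stage I.1 the subscriber must meet the balance of probabilities (weight is at least 52): on (a) the weight is 67 less the opposing 12 gives net 55, ≥ 52, so (a) meets the standard.
  The subscriber carries Stage I.1; the operator now bears the burden.
At Stage I.2 the operator must meet the balance of probabilities (weight is at least 52): on (b) the weight is 70 less the opposing 17 gives net 53, which does reach 52, so (b) meets the standard.
  All elements met. The burden passes to the subscriber.
At Stage I.3 the subscriber must meet the balance of probabilities (weight is at least 52): on (c) the weight is 71 less the opposing 20 gives net 51, which does not reach 52, so (c) does not meet the standard.
  Stage I.3 not carried; the subscriber fails its burden.
The analysis ends at Stage I.3; the operator prevails on this issue.
— Issue II —
Stage II.1 — burden on subscriber; standard: the balance of probabilities (weight is at least 52).
    (d): 76 − 27 = 49 < 52 [not met]
  Stage II.1 not carried; the subscriber fails its burden.
The analysis ends at Stage II.1; the operator prevails on this issue.
Per-issue: Issue I → operator; Issue II → operator. The subscriber must prevail on every issue; overall, the operator prevails.

operator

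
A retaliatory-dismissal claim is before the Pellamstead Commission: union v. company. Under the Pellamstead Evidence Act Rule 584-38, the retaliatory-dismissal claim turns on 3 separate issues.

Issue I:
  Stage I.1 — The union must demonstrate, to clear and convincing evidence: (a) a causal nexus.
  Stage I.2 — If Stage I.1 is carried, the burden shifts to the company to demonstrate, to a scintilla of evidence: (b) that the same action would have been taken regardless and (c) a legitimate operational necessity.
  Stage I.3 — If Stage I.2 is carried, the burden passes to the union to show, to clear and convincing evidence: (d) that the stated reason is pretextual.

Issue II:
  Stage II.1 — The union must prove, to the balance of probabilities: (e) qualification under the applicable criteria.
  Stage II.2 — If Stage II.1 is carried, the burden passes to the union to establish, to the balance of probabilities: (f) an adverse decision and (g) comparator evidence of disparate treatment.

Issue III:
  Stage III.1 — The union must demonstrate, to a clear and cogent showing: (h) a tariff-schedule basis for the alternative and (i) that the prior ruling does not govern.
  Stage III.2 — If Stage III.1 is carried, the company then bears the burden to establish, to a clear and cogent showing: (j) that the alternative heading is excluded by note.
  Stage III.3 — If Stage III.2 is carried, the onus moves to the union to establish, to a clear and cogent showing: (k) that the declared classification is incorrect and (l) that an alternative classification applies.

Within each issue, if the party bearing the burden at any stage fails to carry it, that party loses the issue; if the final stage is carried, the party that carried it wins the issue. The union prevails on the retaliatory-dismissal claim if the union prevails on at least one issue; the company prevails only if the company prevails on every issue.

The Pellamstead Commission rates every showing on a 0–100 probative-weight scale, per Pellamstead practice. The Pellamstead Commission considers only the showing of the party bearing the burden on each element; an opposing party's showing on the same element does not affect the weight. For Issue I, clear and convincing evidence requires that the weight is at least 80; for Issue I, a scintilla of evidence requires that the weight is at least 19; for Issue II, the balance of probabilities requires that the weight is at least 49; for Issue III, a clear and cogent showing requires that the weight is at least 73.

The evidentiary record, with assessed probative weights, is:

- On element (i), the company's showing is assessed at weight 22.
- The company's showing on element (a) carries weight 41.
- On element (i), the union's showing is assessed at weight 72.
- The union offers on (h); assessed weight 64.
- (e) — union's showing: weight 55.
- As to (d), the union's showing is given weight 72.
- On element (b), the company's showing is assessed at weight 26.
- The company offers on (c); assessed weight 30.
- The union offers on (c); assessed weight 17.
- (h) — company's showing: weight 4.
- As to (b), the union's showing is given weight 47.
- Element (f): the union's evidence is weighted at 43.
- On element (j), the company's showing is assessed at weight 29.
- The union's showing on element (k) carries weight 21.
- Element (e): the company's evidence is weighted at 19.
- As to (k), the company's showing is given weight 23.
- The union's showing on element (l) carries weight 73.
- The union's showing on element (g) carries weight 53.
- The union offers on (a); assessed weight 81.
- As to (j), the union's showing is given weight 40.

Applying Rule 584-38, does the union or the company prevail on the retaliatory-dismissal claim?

— Issue I —
Stage I.1 — burden on union; standard: clear and convincing evidence (weight is at least 80).
    (a): 81 (company's 41 disregarded) ≥ 80 [met]
  Stage I.1 is satisfied; the onus moves to the company.
Stage I.2 — burden on company; standard: a scintilla of evidence (weight is at least 19).
    (b): 26 (union's 47 disregarded) ≥ 19 [met]
    (c): 30 (union's 17 disregarded) ≥ 19 [met]
  All elements met. The burden passes to the union.
Stage I.3 — burden on union; standard: clear and convincing evidence (weight is at least 80).
    (d): 72 < 80 [not met]
  Not every element is met, so the union fails to carry Stage I.3.
The company prevails on this issue.
— Issue II —
Stage II.1 — burden on union; standard: the balance of probabilities (weight is at least 49).
    (e): 55 (company's 19 disregarded) ≥ 49 [met]
  Stage II.1 is satisfied; the union continues to bear the burden.
Stage II.2 — burden on union; standard: the balance of probabilities (weight is at least 49).
    (f): 43 < 49 [not met]
    (g): 53 ≥ 49 [met]
  Stage II.2 not carried; the union fails its burden.
The analysis ends at Stage II.2; the company prevails on this issue.
— Issue III —
Stage III.1 (union, a clear and cogent showing, weight is at least 73): (h) 64 (company's 4 disregarded) < 73 — fails; (i) 72 (company's 22 disregarded) < 73 — fails.
  Not every element is met, so the union fails to carry Stage III.1.
So the company prevails on this issue.
Per-issue: Issue I → company; Issue II → company; Issue III → company. The union must prevail on at least one issue; overall, the company prevails.

company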